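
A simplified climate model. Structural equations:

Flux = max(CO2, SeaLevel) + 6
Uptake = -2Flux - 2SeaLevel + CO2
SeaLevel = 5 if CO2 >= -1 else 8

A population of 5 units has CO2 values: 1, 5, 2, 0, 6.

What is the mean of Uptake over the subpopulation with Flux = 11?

-30

E[Uptake|Flux=11] averages over only the 4 units with Flux=11 (CO2 = 1, 5, 2, 0): Uptake = -31, -27, -30, -32, mean -30.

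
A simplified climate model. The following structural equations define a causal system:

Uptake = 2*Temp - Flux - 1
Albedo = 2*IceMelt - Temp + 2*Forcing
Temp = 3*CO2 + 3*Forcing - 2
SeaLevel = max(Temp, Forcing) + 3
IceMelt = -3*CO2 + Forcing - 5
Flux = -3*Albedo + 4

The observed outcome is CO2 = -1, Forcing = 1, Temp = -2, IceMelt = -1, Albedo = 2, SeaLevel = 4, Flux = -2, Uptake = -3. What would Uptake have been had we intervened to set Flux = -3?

-2

do(Flux=-3) replaces the equation Flux = -3*Albedo + 4 with the constant Flux = -3.
Temp = 3*CO2 + 3*Forcing - 2  [with CO2=-1, Forcing=1]  = -2
Uptake = 2*Temp - Flux - 1  [with Temp=-2, Flux=-3]  = -2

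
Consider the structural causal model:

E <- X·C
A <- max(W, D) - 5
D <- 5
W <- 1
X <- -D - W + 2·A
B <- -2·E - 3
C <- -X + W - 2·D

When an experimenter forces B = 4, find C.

-3

The intervention breaks the incoming arrows to B: B <- -2·E - 3 no longer applies, and B = 4.
C is not downstream of the intervention, so its value is determined by the original equations.
A = max(W, D) - 5  [with W=1, D=5]  = 0
X = -D - W + 2·A  [with D=5, W=1, A=0]  = -6
C = -X + W - 2·D  [with X=-6, W=1, D=5]  = -3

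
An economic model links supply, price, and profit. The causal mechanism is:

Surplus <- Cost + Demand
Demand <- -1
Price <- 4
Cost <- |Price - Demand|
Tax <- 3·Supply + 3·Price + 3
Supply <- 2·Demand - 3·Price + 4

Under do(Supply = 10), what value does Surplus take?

4

The intervention breaks the incoming arrows to Supply: Supply <- 2·Demand - 3·Price + 4 no longer applies, and Supply = 10.
No directed path runs from Supply to Surplus, so Surplus keeps its natural value.
Cost = |Price - Demand|  [with Price=4, Demand=-1]  = 5
Surplus = Cost + Demand  [with Cost=5, Demand=-1]  = 4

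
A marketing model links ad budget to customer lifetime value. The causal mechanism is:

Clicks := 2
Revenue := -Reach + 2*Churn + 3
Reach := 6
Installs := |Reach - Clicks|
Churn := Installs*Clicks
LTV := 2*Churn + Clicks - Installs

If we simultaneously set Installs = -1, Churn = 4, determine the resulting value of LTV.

11

Setting Installs = -1, Churn = 4 by intervention discards those variables' equations.
LTV = 2*Churn + Clicks - Installs  [with Churn=4, Clicks=2, Installs=-1]  = 11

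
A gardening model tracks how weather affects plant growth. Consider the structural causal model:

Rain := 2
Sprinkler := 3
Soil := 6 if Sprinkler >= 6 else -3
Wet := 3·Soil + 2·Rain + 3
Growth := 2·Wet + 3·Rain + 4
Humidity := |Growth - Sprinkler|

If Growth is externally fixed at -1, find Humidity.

The intervention breaks the incoming arrows to Growth: Growth := 2·Wet + 3·Rain + 4 no longer applies, and Growth = -1.
Humidity = |Growth - Sprinkler|  [with Growth=-1, Sprinkler=3]  = 4

4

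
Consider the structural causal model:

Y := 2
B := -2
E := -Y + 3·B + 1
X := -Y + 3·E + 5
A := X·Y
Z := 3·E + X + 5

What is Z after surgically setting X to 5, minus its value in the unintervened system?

Under do(X=5), the mechanism X := -Y + 3·E + 5 is discarded; X is fixed at 5.
E = -Y + 3·B + 1  [with Y=2, B=-2]  = -7
Z = 3·E + X + 5  [with E=-7, X=5]  = -11
Without intervention: E = -Y + 3·B + 1  [with Y=2, B=-2]  = -7; X = -Y + 3·E + 5  [with Y=2, E=-7]  = -18; Z = 3·E + X + 5  [with E=-7, X=-18]  = -34.
Change = -11 − (-34) = 23.

23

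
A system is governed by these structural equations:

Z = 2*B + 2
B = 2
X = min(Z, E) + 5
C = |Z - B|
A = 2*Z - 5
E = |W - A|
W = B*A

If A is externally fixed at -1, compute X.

The intervention breaks the incoming arrows to A: A = 2*Z - 5 no longer applies, and A = -1.
Z = 2*B + 2  [with B=2]  = 6
W = B*A  [with B=2, A=-1]  = -2
E = |W - A|  [with W=-2, A=-1]  = 1
X = min(Z, E) + 5  [with Z=6, E=1]  = 6

6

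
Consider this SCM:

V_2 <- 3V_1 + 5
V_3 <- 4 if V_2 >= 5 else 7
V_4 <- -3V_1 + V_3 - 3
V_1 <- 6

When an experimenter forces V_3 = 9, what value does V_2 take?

23

Under do(V_3=9), the mechanism V_3 <- 4 if V_2 >= 5 else 7 is discarded; V_3 is fixed at 9.
Since V_2 is not a descendant of the intervened variable, it is unaffected.
V_2 = 3V_1 + 5  [with V_1=6]  = 23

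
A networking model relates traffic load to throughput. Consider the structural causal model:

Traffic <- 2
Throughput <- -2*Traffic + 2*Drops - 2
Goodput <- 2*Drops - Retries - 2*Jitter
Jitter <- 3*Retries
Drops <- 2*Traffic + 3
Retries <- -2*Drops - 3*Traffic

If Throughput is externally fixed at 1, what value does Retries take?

-20

do(Throughput=1) replaces the equation Throughput <- -2*Traffic + 2*Drops - 2 with the constant Throughput = 1.
Retries is not downstream of the intervention, so its value is determined by the original equations.
Drops = 2*Traffic + 3  [with Traffic=2]  = 7
Retries = -2*Drops - 3*Traffic  [with Drops=7, Traffic=2]  = -20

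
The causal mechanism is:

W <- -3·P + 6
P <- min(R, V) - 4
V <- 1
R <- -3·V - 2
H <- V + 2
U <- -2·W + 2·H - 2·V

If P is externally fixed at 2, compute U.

4

The intervention breaks the incoming arrows to P: P <- min(R, V) - 4 no longer applies, and P = 2.
W = -3·P + 6  [with P=2]  = 0
H = V + 2  [with V=1]  = 3
U = -2·W + 2·H - 2·V  [with W=0, H=3, V=1]  = 4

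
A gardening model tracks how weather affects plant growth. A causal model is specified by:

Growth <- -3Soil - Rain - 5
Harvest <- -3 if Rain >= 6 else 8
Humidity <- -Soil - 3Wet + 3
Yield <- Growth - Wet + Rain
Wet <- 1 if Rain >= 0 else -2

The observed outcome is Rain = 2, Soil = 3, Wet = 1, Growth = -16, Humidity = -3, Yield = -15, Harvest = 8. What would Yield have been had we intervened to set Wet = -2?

-12

The intervention breaks the incoming arrows to Wet: Wet <- 1 if Rain >= 0 else -2 no longer applies, and Wet = -2.
Growth = -3Soil - Rain - 5  [with Soil=3, Rain=2]  = -16
Yield = Growth - Wet + Rain  [with Growth=-16, Wet=-2, Rain=2]  = -12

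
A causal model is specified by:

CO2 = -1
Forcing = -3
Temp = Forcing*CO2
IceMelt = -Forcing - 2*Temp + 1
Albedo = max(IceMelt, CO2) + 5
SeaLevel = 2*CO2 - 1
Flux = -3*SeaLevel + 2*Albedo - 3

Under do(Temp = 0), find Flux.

24

The intervention breaks the incoming arrows to Temp: Temp = Forcing*CO2 no longer applies, and Temp = 0.
IceMelt = -Forcing - 2*Temp + 1  [with Forcing=-3, Temp=0]  = 4
Albedo = max(IceMelt, CO2) + 5  [with IceMelt=4, CO2=-1]  = 9
SeaLevel = 2*CO2 - 1  [with CO2=-1]  = -3
Flux = -3*SeaLevel + 2*Albedo - 3  [with SeaLevel=-3, Albedo=9]  = 24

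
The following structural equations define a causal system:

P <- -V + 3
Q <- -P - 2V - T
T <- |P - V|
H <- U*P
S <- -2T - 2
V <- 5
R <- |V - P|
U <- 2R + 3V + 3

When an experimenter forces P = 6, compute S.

-4

Under do(P=6), the mechanism P <- -V + 3 is discarded; P is fixed at 6.
T = |P - V|  [with P=6, V=5]  = 1
S = -2T - 2  [with T=1]  = -4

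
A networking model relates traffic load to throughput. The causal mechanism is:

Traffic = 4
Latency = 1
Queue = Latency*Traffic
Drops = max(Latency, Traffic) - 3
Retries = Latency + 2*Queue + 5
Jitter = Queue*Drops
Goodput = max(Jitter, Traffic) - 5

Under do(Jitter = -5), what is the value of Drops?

1

do(Jitter=-5) replaces the equation Jitter = Queue*Drops with the constant Jitter = -5.
No directed path runs from Jitter to Drops, so Drops keeps its natural value.
Drops = max(Latency, Traffic) - 3  [with Latency=1, Traffic=4]  = 1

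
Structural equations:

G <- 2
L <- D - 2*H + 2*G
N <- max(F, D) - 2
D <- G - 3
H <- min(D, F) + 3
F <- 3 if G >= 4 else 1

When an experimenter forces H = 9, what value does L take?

-15

Intervening sets H = 9 and removes its equation (H <- min(D, F) + 3).
D = G - 3  [with G=2]  = -1
L = D - 2*H + 2*G  [with D=-1, H=9, G=2]  = -15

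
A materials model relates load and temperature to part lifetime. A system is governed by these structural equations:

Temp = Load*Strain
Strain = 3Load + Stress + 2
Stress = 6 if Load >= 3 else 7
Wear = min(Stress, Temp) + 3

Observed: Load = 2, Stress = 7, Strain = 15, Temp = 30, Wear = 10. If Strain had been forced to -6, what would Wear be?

-9

do(Strain=-6) replaces the equation Strain = 3Load + Stress + 2 with the constant Strain = -6.
Stress = 6 if Load >= 3 else 7  [with Load=2]  = 7
Temp = Load*Strain  [with Load=2, Strain=-6]  = -12
Wear = min(Stress, Temp) + 3  [with Stress=7, Temp=-12]  = -9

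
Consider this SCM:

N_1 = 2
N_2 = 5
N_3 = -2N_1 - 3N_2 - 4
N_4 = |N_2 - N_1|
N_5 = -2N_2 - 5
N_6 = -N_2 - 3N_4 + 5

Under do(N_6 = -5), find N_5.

do(N_6=-5) replaces the equation N_6 = -N_2 - 3N_4 + 5 with the constant N_6 = -5.
Since N_5 is not a descendant of the intervened variable, it is unaffected.
N_5 = -2N_2 - 5  [with N_2=5]  = -15

-15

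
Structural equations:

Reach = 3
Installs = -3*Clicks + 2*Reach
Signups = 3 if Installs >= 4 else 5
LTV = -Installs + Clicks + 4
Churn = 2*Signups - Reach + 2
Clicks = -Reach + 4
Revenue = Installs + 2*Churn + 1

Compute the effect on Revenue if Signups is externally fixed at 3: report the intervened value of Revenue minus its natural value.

-8

Under do(Signups=3), the mechanism Signups = 3 if Installs >= 4 else 5 is discarded; Signups is fixed at 3.
Clicks = -Reach + 4  [with Reach=3]  = 1
Installs = -3*Clicks + 2*Reach  [with Clicks=1, Reach=3]  = 3
Churn = 2*Signups - Reach + 2  [with Signups=3, Reach=3]  = 5
Revenue = Installs + 2*Churn + 1  [with Installs=3, Churn=5]  = 14
Without intervention: Clicks = -Reach + 4  [with Reach=3]  = 1; Installs = -3*Clicks + 2*Reach  [with Clicks=1, Reach=3]  = 3; Signups = 3 if Installs >= 4 else 5  [with Installs=3]  = 5; Churn = 2*Signups - Reach + 2  [with Signups=5, Reach=3]  = 9; Revenue = Installs + 2*Churn + 1  [with Installs=3, Churn=9]  = 22.
Change = 14 − 22 = -8.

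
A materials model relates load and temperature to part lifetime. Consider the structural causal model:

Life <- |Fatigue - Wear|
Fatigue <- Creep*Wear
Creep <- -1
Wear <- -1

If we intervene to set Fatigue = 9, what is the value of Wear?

-1

Under do(Fatigue=9), the mechanism Fatigue <- Creep*Wear is discarded; Fatigue is fixed at 9.
Since Wear is not a descendant of the intervened variable, it is unaffected.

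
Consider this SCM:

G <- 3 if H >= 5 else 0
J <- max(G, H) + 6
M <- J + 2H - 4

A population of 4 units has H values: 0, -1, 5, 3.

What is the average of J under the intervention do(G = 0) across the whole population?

8

Every unit gets G=0 under the intervention. J values become 6, 6, 11, 9; E[J|do(G=0)] = 8.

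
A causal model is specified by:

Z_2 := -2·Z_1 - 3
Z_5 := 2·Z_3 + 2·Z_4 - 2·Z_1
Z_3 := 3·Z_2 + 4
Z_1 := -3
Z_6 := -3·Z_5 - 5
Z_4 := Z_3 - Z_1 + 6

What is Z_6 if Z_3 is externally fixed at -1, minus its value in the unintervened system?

The intervention breaks the incoming arrows to Z_3: Z_3 := 3·Z_2 + 4 no longer applies, and Z_3 = -1.
Z_4 = Z_3 - Z_1 + 6  [with Z_3=-1, Z_1=-3]  = 8
Z_5 = 2·Z_3 + 2·Z_4 - 2·Z_1  [with Z_3=-1, Z_4=8, Z_1=-3]  = 20
Z_6 = -3·Z_5 - 5  [with Z_5=20]  = -65
Without intervention: Z_2 = -2·Z_1 - 3  [with Z_1=-3]  = 3; Z_3 = 3·Z_2 + 4  [with Z_2=3]  = 13; Z_4 = Z_3 - Z_1 + 6  [with Z_3=13, Z_1=-3]  = 22; Z_5 = 2·Z_3 + 2·Z_4 - 2·Z_1  [with Z_3=13, Z_4=22, Z_1=-3]  = 76; Z_6 = -3·Z_5 - 5  [with Z_5=76]  = -233.
Change = -65 − (-233) = 168.

168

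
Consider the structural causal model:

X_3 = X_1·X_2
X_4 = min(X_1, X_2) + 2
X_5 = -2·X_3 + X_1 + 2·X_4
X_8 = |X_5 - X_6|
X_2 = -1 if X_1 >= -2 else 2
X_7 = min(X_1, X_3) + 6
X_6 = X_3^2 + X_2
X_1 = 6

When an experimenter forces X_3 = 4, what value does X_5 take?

do(X_3=4) replaces the equation X_3 = X_1·X_2 with the constant X_3 = 4.
X_2 = -1 if X_1 >= -2 else 2  [with X_1=6]  = -1
X_4 = min(X_1, X_2) + 2  [with X_1=6, X_2=-1]  = 1
X_5 = -2·X_3 + X_1 + 2·X_4  [with X_3=4, X_1=6, X_4=1]  = 0

0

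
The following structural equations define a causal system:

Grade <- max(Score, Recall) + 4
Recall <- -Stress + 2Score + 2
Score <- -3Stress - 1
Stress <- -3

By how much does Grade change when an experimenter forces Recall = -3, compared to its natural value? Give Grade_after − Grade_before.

The intervention breaks the incoming arrows to Recall: Recall <- -Stress + 2Score + 2 no longer applies, and Recall = -3.
Score = -3Stress - 1  [with Stress=-3]  = 8
Grade = max(Score, Recall) + 4  [with Score=8, Recall=-3]  = 12
Without intervention: Score = -3Stress - 1  [with Stress=-3]  = 8; Recall = -Stress + 2Score + 2  [with Stress=-3, Score=8]  = 21; Grade = max(Score, Recall) + 4  [with Score=8, Recall=21]  = 25.
Change = 12 − 25 = -13.

-13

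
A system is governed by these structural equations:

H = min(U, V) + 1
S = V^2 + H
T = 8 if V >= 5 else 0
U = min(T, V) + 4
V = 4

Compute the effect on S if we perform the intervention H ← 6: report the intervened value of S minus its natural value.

Intervening sets H = 6 and removes its equation (H = min(U, V) + 1).
S = V^2 + H  [with V=4, H=6]  = 22
Without intervention: T = 8 if V >= 5 else 0  [with V=4]  = 0; U = min(T, V) + 4  [with T=0, V=4]  = 4; H = min(U, V) + 1  [with U=4, V=4]  = 5; S = V^2 + H  [with V=4, H=5]  = 21.
Change = 22 − 21 = 1.

1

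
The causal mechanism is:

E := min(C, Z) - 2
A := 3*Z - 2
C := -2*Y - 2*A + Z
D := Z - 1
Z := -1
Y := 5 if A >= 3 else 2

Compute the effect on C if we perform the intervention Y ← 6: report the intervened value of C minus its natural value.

-8

The intervention breaks the incoming arrows to Y: Y := 5 if A >= 3 else 2 no longer applies, and Y = 6.
A = 3*Z - 2  [with Z=-1]  = -5
C = -2*Y - 2*A + Z  [with Y=6, A=-5, Z=-1]  = -3
Without intervention: A = 3*Z - 2  [with Z=-1]  = -5; Y = 5 if A >= 3 else 2  [with A=-5]  = 2; C = -2*Y - 2*A + Z  [with Y=2, A=-5, Z=-1]  = 5.
Change = -3 − 5 = -8.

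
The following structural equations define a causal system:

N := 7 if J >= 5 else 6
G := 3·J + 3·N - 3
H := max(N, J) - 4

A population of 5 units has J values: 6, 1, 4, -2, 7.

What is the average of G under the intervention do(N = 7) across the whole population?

The intervention sets N=7 in all 5 units regardless of J. Recomputing G per unit gives 36, 21, 30, 12, 39; average 27.6.

27.6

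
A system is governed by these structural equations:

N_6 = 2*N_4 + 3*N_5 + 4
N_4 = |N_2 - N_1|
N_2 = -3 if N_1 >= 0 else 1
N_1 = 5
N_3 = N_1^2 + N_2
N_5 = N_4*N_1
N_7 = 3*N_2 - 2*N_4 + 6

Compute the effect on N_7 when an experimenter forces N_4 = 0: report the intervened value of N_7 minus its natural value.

The intervention breaks the incoming arrows to N_4: N_4 = |N_2 - N_1| no longer applies, and N_4 = 0.
N_2 = -3 if N_1 >= 0 else 1  [with N_1=5]  = -3
N_7 = 3*N_2 - 2*N_4 + 6  [with N_2=-3, N_4=0]  = -3
Without intervention: N_2 = -3 if N_1 >= 0 else 1  [with N_1=5]  = -3; N_4 = |N_2 - N_1|  [with N_2=-3, N_1=5]  = 8; N_7 = 3*N_2 - 2*N_4 + 6  [with N_2=-3, N_4=8]  = -19.
Change = -3 − (-19) = 16.

16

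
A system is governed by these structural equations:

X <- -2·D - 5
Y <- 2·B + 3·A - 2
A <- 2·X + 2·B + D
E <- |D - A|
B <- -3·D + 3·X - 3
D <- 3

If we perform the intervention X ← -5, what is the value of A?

Under do(X=-5), the mechanism X <- -2·D - 5 is discarded; X is fixed at -5.
B = -3·D + 3·X - 3  [with D=3, X=-5]  = -27
A = 2·X + 2·B + D  [with X=-5, B=-27, D=3]  = -61

-61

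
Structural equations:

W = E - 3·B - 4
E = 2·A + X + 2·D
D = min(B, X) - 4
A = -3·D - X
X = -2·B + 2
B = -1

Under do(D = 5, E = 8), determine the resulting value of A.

-19

The joint intervention fixes D = 5, E = 8, removing each variable's own equation.
X = -2·B + 2  [with B=-1]  = 4
A = -3·D - X  [with D=5, X=4]  = -19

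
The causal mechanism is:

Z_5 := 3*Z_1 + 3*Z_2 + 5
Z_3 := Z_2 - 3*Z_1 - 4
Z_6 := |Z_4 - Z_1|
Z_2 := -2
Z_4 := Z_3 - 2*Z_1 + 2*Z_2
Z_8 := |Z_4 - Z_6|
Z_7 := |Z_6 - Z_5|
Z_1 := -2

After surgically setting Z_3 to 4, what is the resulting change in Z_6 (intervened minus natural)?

4

The intervention breaks the incoming arrows to Z_3: Z_3 := Z_2 - 3*Z_1 - 4 no longer applies, and Z_3 = 4.
Z_4 = Z_3 - 2*Z_1 + 2*Z_2  [with Z_3=4, Z_1=-2, Z_2=-2]  = 4
Z_6 = |Z_4 - Z_1|  [with Z_4=4, Z_1=-2]  = 6
Without intervention: Z_3 = Z_2 - 3*Z_1 - 4  [with Z_2=-2, Z_1=-2]  = 0; Z_4 = Z_3 - 2*Z_1 + 2*Z_2  [with Z_3=0, Z_1=-2, Z_2=-2]  = 0; Z_6 = |Z_4 - Z_1|  [with Z_4=0, Z_1=-2]  = 2.
Change = 6 − 2 = 4.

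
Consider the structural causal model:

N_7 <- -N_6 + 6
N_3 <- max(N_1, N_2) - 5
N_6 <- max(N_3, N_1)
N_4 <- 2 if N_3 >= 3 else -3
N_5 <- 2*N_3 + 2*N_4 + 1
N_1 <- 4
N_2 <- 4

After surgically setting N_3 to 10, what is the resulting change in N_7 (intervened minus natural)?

The intervention breaks the incoming arrows to N_3: N_3 <- max(N_1, N_2) - 5 no longer applies, and N_3 = 10.
N_6 = max(N_3, N_1)  [with N_3=10, N_1=4]  = 10
N_7 = -N_6 + 6  [with N_6=10]  = -4
Without intervention: N_3 = max(N_1, N_2) - 5  [with N_1=4, N_2=4]  = -1; N_6 = max(N_3, N_1)  [with N_3=-1, N_1=4]  = 4; N_7 = -N_6 + 6  [with N_6=4]  = 2.
Change = -4 − 2 = -6.

-6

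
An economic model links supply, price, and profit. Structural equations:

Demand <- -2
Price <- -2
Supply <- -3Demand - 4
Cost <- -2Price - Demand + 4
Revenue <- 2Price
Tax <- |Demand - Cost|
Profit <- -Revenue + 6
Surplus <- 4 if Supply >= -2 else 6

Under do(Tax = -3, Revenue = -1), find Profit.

7

Setting Tax = -3, Revenue = -1 by intervention discards those variables' equations.
Profit = -Revenue + 6  [with Revenue=-1]  = 7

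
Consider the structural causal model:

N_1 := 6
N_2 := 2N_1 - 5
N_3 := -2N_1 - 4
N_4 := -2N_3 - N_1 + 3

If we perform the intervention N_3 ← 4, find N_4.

-11

The intervention breaks the incoming arrows to N_3: N_3 := -2N_1 - 4 no longer applies, and N_3 = 4.
N_4 = -2N_3 - N_1 + 3  [with N_3=4, N_1=6]  = -11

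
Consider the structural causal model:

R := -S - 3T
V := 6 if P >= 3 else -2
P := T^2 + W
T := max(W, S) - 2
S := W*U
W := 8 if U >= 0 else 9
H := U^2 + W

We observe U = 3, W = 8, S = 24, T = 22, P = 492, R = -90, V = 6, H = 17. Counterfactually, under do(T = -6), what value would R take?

Under do(T=-6), the mechanism T := max(W, S) - 2 is discarded; T is fixed at -6.
W = 8 if U >= 0 else 9  [with U=3]  = 8
S = W*U  [with W=8, U=3]  = 24
R = -S - 3T  [with S=24, T=-6]  = -6

-6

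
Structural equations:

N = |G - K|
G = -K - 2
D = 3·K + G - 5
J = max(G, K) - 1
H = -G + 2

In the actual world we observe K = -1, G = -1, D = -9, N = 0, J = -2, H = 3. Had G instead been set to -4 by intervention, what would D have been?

The intervention breaks the incoming arrows to G: G = -K - 2 no longer applies, and G = -4.
D = 3·K + G - 5  [with K=-1, G=-4]  = -12

-12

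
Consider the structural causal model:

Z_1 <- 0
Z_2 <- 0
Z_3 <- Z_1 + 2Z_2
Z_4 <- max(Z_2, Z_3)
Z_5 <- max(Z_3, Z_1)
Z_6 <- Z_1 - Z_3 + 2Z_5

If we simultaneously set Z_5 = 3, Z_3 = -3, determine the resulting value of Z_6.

9

The joint intervention fixes Z_5 = 3, Z_3 = -3, removing each variable's own equation.
Z_6 = Z_1 - Z_3 + 2Z_5  [with Z_1=0, Z_3=-3, Z_5=3]  = 9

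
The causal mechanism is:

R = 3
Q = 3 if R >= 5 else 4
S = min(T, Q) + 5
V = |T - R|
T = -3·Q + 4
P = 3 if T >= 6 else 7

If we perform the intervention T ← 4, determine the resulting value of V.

1

do(T=4) replaces the equation T = -3·Q + 4 with the constant T = 4.
V = |T - R|  [with T=4, R=3]  = 1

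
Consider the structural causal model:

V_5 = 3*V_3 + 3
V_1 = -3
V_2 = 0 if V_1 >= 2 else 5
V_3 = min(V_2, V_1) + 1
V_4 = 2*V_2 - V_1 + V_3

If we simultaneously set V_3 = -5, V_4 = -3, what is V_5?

-12

Setting V_3 = -5, V_4 = -3 by intervention discards those variables' equations.
V_5 = 3*V_3 + 3  [with V_3=-5]  = -12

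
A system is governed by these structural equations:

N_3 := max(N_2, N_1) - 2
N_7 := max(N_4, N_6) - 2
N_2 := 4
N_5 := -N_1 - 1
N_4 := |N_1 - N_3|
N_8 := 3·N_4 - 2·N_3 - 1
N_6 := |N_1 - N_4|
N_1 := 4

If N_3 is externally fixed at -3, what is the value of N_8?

26

The intervention breaks the incoming arrows to N_3: N_3 := max(N_2, N_1) - 2 no longer applies, and N_3 = -3.
N_4 = |N_1 - N_3|  [with N_1=4, N_3=-3]  = 7
N_8 = 3·N_4 - 2·N_3 - 1  [with N_4=7, N_3=-3]  = 26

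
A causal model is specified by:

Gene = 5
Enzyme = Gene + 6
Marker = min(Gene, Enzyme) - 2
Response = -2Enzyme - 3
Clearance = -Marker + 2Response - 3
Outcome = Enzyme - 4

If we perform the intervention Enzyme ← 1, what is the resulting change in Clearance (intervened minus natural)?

do(Enzyme=1) replaces the equation Enzyme = Gene + 6 with the constant Enzyme = 1.
Marker = min(Gene, Enzyme) - 2  [with Gene=5, Enzyme=1]  = -1
Response = -2Enzyme - 3  [with Enzyme=1]  = -5
Clearance = -Marker + 2Response - 3  [with Marker=-1, Response=-5]  = -12
Without intervention: Enzyme = Gene + 6  [with Gene=5]  = 11; Marker = min(Gene, Enzyme) - 2  [with Gene=5, Enzyme=11]  = 3; Response = -2Enzyme - 3  [with Enzyme=11]  = -25; Clearance = -Marker + 2Response - 3  [with Marker=3, Response=-25]  = -56.
Change = -12 − (-56) = 44.

44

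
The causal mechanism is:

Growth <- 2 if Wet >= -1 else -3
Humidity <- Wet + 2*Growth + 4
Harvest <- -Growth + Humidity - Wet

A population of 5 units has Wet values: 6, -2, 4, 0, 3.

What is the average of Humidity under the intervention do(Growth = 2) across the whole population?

10.2

Under do(Growth=2), Growth's equation is replaced by Growth=2 for every unit. Per-unit Humidity: 14, 6, 12, 8, 11. Mean = 10.2.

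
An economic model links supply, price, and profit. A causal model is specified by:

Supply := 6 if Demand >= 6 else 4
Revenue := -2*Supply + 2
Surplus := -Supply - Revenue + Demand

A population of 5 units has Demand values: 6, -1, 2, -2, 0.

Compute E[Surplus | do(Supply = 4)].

Under do(Supply=4), Supply's equation is replaced by Supply=4 for every unit. Per-unit Surplus: 8, 1, 4, 0, 2. Mean = 3.

3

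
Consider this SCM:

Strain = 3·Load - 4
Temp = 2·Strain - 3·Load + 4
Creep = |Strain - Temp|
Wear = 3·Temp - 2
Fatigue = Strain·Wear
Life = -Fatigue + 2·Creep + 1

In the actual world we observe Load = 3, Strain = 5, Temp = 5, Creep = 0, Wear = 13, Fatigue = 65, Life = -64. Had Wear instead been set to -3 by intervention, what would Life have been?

16

Under do(Wear=-3), the mechanism Wear = 3·Temp - 2 is discarded; Wear is fixed at -3.
Strain = 3·Load - 4  [with Load=3]  = 5
Temp = 2·Strain - 3·Load + 4  [with Strain=5, Load=3]  = 5
Creep = |Strain - Temp|  [with Strain=5, Temp=5]  = 0
Fatigue = Strain·Wear  [with Strain=5, Wear=-3]  = -15
Life = -Fatigue + 2·Creep + 1  [with Fatigue=-15, Creep=0]  = 16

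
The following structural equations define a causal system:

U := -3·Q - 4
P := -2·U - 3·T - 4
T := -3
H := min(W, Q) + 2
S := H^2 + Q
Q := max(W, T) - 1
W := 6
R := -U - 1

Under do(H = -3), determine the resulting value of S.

14

do(H=-3) replaces the equation H := min(W, Q) + 2 with the constant H = -3.
Q = max(W, T) - 1  [with W=6, T=-3]  = 5
S = H^2 + Q  [with H=-3, Q=5]  = 14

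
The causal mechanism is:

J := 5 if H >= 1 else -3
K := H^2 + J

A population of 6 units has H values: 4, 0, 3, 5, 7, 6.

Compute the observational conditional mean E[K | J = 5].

Conditioning on J=5 selects the 5 unit(s) with H ∈ {4, 3, 5, 7, 6}. Their K values: 21, 14, 30, 54, 41. Mean = 32.

32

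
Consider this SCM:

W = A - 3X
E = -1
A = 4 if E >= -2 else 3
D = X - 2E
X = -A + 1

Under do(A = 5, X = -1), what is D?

1

Under do(A = 5, X = -1), each intervened variable's structural equation is replaced by its fixed value.
D = X - 2E  [with X=-1, E=-1]  = 1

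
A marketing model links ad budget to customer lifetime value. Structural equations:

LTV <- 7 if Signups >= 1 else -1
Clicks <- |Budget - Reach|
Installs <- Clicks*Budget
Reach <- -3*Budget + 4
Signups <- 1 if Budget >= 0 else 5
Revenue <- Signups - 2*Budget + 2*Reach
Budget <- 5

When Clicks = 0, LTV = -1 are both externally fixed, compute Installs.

0

The joint intervention fixes Clicks = 0, LTV = -1, removing each variable's own equation.
Installs = Clicks*Budget  [with Clicks=0, Budget=5]  = 0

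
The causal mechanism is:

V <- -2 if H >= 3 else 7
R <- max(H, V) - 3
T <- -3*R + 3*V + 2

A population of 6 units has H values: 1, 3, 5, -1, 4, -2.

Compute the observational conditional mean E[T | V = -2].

-7

Observing V=-2 restricts to units where V's equation naturally yields -2: H ∈ {3, 5, 4}. In that subpopulation T = -4, -10, -7, mean -7.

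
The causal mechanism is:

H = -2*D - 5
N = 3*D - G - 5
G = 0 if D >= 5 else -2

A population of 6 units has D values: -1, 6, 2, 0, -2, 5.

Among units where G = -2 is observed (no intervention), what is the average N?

Observing G=-2 restricts to units where G's equation naturally yields -2: D ∈ {-1, 2, 0, -2}. In that subpopulation N = -6, 3, -3, -9, mean -3.75.

-3.75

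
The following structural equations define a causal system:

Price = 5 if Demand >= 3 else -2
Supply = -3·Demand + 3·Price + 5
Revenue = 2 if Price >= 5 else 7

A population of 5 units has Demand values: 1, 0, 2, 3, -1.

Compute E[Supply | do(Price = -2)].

-4

Under do(Price=-2), Price's equation is replaced by Price=-2 for every unit. Per-unit Supply: -4, -1, -7, -10, 2. Mean = -4.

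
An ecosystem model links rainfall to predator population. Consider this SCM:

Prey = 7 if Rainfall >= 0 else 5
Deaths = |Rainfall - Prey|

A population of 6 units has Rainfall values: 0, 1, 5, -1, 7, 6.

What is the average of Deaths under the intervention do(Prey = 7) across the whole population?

4

do(Prey=7) breaks Prey's dependence on Rainfall. With Prey=7 fixed, Deaths across the units is 7, 6, 2, 8, 0, 1, mean 4.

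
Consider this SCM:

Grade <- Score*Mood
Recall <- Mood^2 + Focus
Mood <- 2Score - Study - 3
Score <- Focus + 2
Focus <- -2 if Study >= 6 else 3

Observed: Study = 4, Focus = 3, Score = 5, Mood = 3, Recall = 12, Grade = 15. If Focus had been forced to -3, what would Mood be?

-9

Under do(Focus=-3), the mechanism Focus <- -2 if Study >= 6 else 3 is discarded; Focus is fixed at -3.
Score = Focus + 2  [with Focus=-3]  = -1
Mood = 2Score - Study - 3  [with Score=-1, Study=4]  = -9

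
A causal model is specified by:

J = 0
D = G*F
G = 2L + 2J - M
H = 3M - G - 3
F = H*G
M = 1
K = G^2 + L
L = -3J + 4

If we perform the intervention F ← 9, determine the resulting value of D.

63

Intervening sets F = 9 and removes its equation (F = H*G).
L = -3J + 4  [with J=0]  = 4
G = 2L + 2J - M  [with L=4, J=0, M=1]  = 7
D = G*F  [with G=7, F=9]  = 63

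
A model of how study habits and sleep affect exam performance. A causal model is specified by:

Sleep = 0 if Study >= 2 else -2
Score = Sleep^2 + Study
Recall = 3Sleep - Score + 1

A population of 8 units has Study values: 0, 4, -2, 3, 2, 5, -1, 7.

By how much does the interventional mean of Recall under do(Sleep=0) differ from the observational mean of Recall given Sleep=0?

do(Sleep=0) breaks Sleep's dependence on Study. With Sleep=0 fixed, Recall across the units is 1, -3, 3, -2, -1, -4, 2, -6, mean -1.25.
E[Recall|Sleep=0] averages over only the 5 units with Sleep=0 (Study = 4, 3, 2, 5, 7): Recall = -3, -2, -1, -4, -6, mean -3.2.
Difference = -1.25 − (-3.2) = 1.95.

1.95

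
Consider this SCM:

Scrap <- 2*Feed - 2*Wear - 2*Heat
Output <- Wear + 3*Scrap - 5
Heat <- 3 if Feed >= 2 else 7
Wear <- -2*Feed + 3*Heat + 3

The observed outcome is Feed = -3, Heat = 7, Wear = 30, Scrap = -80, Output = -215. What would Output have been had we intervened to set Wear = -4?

-45

do(Wear=-4) replaces the equation Wear <- -2*Feed + 3*Heat + 3 with the constant Wear = -4.
Heat = 3 if Feed >= 2 else 7  [with Feed=-3]  = 7
Scrap = 2*Feed - 2*Wear - 2*Heat  [with Feed=-3, Wear=-4, Heat=7]  = -12
Output = Wear + 3*Scrap - 5  [with Wear=-4, Scrap=-12]  = -45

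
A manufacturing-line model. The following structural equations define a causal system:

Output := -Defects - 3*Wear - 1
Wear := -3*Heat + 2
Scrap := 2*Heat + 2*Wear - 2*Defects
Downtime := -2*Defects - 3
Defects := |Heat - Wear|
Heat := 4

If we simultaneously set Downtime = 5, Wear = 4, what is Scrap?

16

Under do(Downtime = 5, Wear = 4), each intervened variable's structural equation is replaced by its fixed value.
Defects = |Heat - Wear|  [with Heat=4, Wear=4]  = 0
Scrap = 2*Heat + 2*Wear - 2*Defects  [with Heat=4, Wear=4, Defects=0]  = 16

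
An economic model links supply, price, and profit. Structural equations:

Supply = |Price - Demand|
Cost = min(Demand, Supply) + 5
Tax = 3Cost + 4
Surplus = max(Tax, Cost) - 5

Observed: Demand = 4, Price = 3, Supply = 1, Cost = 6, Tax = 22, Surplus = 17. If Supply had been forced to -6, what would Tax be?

1

do(Supply=-6) replaces the equation Supply = |Price - Demand| with the constant Supply = -6.
Cost = min(Demand, Supply) + 5  [with Demand=4, Supply=-6]  = -1
Tax = 3Cost + 4  [with Cost=-1]  = 1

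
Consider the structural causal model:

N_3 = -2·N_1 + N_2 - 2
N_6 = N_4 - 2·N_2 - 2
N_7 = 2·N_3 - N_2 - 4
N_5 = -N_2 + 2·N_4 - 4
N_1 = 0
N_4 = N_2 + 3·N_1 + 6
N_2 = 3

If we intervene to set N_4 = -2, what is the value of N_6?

-10

Under do(N_4=-2), the mechanism N_4 = N_2 + 3·N_1 + 6 is discarded; N_4 is fixed at -2.
N_6 = N_4 - 2·N_2 - 2  [with N_4=-2, N_2=3]  = -10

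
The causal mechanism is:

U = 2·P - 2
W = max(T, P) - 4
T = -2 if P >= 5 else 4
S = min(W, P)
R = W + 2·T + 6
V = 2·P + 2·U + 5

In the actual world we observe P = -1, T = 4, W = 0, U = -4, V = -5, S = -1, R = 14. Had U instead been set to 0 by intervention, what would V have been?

3

Intervening sets U = 0 and removes its equation (U = 2·P - 2).
V = 2·P + 2·U + 5  [with P=-1, U=0]  = 3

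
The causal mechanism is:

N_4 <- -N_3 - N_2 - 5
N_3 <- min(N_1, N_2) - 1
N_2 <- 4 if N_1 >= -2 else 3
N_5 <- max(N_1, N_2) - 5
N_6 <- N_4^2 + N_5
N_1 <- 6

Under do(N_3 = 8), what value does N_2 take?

4

Under do(N_3=8), the mechanism N_3 <- min(N_1, N_2) - 1 is discarded; N_3 is fixed at 8.
Since N_2 is not a descendant of the intervened variable, it is unaffected.
N_2 = 4 if N_1 >= -2 else 3  [with N_1=6]  = 4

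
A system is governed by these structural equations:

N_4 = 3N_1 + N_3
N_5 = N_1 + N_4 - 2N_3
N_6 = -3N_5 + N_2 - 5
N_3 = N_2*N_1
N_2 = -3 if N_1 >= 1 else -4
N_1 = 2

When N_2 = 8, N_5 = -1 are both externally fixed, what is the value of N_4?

The joint intervention fixes N_2 = 8, N_5 = -1, removing each variable's own equation.
N_3 = N_2*N_1  [with N_2=8, N_1=2]  = 16
N_4 = 3N_1 + N_3  [with N_1=2, N_3=16]  = 22

22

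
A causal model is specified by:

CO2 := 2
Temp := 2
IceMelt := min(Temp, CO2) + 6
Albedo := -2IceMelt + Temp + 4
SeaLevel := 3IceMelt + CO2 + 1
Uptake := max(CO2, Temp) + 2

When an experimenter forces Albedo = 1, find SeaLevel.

27

Intervening sets Albedo = 1 and removes its equation (Albedo := -2IceMelt + Temp + 4).
No directed path runs from Albedo to SeaLevel, so SeaLevel keeps its natural value.
IceMelt = min(Temp, CO2) + 6  [with Temp=2, CO2=2]  = 8
SeaLevel = 3IceMelt + CO2 + 1  [with IceMelt=8, CO2=2]  = 27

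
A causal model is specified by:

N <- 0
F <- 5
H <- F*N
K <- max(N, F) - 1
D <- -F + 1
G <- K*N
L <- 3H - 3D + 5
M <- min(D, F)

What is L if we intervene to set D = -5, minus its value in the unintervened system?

Under do(D=-5), the mechanism D <- -F + 1 is discarded; D is fixed at -5.
H = F*N  [with F=5, N=0]  = 0
L = 3H - 3D + 5  [with H=0, D=-5]  = 20
Without intervention: H = F*N  [with F=5, N=0]  = 0; D = -F + 1  [with F=5]  = -4; L = 3H - 3D + 5  [with H=0, D=-4]  = 17.
Change = 20 − 17 = 3.

3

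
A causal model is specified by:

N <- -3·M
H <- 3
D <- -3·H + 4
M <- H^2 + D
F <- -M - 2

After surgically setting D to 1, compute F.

do(D=1) replaces the equation D <- -3·H + 4 with the constant D = 1.
M = H^2 + D  [with H=3, D=1]  = 10
F = -M - 2  [with M=10]  = -12

-12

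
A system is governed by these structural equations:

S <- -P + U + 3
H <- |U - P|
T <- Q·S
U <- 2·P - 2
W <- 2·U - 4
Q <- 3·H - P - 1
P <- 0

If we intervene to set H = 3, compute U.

-2

Under do(H=3), the mechanism H <- |U - P| is discarded; H is fixed at 3.
Since U is not a descendant of the intervened variable, it is unaffected.
U = 2·P - 2  [with P=0]  = -2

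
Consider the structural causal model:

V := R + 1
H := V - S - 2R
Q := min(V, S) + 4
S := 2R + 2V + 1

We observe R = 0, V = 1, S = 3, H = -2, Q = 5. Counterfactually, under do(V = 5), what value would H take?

-6

Under do(V=5), the mechanism V := R + 1 is discarded; V is fixed at 5.
S = 2R + 2V + 1  [with R=0, V=5]  = 11
H = V - S - 2R  [with V=5, S=11, R=0]  = -6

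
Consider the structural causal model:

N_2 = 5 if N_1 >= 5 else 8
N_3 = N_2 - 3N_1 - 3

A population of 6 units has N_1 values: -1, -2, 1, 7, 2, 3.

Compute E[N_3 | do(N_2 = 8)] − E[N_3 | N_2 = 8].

-3.2

Every unit gets N_2=8 under the intervention. N_3 values become 8, 11, 2, -16, -1, -4; E[N_3|do(N_2=8)] = 0.
E[N_3|N_2=8] averages over only the 5 units with N_2=8 (N_1 = -1, -2, 1, 2, 3): N_3 = 8, 11, 2, -1, -4, mean 3.2.
Difference = 0 − 3.2 = -3.2.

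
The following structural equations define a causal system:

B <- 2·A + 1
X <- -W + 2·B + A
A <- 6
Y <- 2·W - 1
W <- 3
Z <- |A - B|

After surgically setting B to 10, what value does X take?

23

The intervention breaks the incoming arrows to B: B <- 2·A + 1 no longer applies, and B = 10.
X = -W + 2·B + A  [with W=3, B=10, A=6]  = 23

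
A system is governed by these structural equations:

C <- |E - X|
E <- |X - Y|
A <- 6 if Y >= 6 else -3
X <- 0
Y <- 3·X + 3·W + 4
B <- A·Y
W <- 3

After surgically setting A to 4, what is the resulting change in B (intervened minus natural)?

-26

Intervening sets A = 4 and removes its equation (A <- 6 if Y >= 6 else -3).
Y = 3·X + 3·W + 4  [with X=0, W=3]  = 13
B = A·Y  [with A=4, Y=13]  = 52
Without intervention: Y = 3·X + 3·W + 4  [with X=0, W=3]  = 13; A = 6 if Y >= 6 else -3  [with Y=13]  = 6; B = A·Y  [with A=6, Y=13]  = 78.
Change = 52 − 78 = -26.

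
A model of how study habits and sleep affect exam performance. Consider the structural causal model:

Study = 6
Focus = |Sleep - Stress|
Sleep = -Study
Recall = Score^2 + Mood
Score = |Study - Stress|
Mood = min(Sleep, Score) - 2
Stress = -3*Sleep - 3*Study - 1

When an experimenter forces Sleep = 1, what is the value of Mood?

-1

Under do(Sleep=1), the mechanism Sleep = -Study is discarded; Sleep is fixed at 1.
Stress = -3*Sleep - 3*Study - 1  [with Sleep=1, Study=6]  = -22
Score = |Study - Stress|  [with Study=6, Stress=-22]  = 28
Mood = min(Sleep, Score) - 2  [with Sleep=1, Score=28]  = -1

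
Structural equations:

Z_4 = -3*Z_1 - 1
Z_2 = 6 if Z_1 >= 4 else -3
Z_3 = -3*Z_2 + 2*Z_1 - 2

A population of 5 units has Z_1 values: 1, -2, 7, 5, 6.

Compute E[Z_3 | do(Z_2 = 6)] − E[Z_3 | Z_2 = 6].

The intervention sets Z_2=6 in all 5 units regardless of Z_1. Recomputing Z_3 per unit gives -18, -24, -6, -10, -8; average -13.2.
Conditioning on Z_2=6 selects the 3 unit(s) with Z_1 ∈ {7, 5, 6}. Their Z_3 values: -6, -10, -8. Mean = -8.
Difference = -13.2 − (-8) = -5.2.

-5.2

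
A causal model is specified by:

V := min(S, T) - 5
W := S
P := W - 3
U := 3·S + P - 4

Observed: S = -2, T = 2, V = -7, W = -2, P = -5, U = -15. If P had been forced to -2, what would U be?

-12

The intervention breaks the incoming arrows to P: P := W - 3 no longer applies, and P = -2.
U = 3·S + P - 4  [with S=-2, P=-2]  = -12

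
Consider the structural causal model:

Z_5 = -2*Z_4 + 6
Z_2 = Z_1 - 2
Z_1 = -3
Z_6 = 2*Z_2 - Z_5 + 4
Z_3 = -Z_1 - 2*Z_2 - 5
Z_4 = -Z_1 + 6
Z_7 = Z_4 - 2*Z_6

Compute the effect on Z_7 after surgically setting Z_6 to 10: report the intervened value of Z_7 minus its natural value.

Intervening sets Z_6 = 10 and removes its equation (Z_6 = 2*Z_2 - Z_5 + 4).
Z_4 = -Z_1 + 6  [with Z_1=-3]  = 9
Z_7 = Z_4 - 2*Z_6  [with Z_4=9, Z_6=10]  = -11
Without intervention: Z_2 = Z_1 - 2  [with Z_1=-3]  = -5; Z_4 = -Z_1 + 6  [with Z_1=-3]  = 9; Z_5 = -2*Z_4 + 6  [with Z_4=9]  = -12; Z_6 = 2*Z_2 - Z_5 + 4  [with Z_2=-5, Z_5=-12]  = 6; Z_7 = Z_4 - 2*Z_6  [with Z_4=9, Z_6=6]  = -3.
Change = -11 − (-3) = -8.

-8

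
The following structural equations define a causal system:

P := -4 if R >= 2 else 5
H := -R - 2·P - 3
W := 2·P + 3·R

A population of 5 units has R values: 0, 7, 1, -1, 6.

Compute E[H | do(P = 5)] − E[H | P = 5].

The intervention sets P=5 in all 5 units regardless of R. Recomputing H per unit gives -13, -20, -14, -12, -19; average -15.6.
Observing P=5 restricts to units where P's equation naturally yields 5: R ∈ {0, 1, -1}. In that subpopulation H = -13, -14, -12, mean -13.
Difference = -15.6 − (-13) = -2.6.

-2.6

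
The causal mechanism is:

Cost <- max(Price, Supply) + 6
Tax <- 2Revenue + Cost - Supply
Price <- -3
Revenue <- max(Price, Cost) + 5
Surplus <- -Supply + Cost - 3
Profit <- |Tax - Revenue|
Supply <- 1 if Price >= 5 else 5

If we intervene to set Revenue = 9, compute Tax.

24

Intervening sets Revenue = 9 and removes its equation (Revenue <- max(Price, Cost) + 5).
Supply = 1 if Price >= 5 else 5  [with Price=-3]  = 5
Cost = max(Price, Supply) + 6  [with Price=-3, Supply=5]  = 11
Tax = 2Revenue + Cost - Supply  [with Revenue=9, Cost=11, Supply=5]  = 24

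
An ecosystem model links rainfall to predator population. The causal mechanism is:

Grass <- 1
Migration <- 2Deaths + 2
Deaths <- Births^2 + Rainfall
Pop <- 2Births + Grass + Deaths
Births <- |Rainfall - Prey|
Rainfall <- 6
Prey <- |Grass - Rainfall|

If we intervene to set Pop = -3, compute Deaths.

The intervention breaks the incoming arrows to Pop: Pop <- 2Births + Grass + Deaths no longer applies, and Pop = -3.
Deaths is not downstream of the intervention, so its value is determined by the original equations.
Prey = |Grass - Rainfall|  [with Grass=1, Rainfall=6]  = 5
Births = |Rainfall - Prey|  [with Rainfall=6, Prey=5]  = 1
Deaths = Births^2 + Rainfall  [with Births=1, Rainfall=6]  = 7

7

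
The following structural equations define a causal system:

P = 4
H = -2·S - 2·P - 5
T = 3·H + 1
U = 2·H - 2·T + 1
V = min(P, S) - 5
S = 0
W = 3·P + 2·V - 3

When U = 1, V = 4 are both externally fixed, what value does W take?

Setting U = 1, V = 4 by intervention discards those variables' equations.
W = 3·P + 2·V - 3  [with P=4, V=4]  = 17

17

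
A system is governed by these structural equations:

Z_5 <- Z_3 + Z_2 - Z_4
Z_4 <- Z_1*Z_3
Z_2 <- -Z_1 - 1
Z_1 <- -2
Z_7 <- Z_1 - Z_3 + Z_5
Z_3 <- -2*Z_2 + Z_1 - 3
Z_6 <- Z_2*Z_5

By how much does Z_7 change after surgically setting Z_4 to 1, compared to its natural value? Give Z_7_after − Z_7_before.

13

The intervention breaks the incoming arrows to Z_4: Z_4 <- Z_1*Z_3 no longer applies, and Z_4 = 1.
Z_2 = -Z_1 - 1  [with Z_1=-2]  = 1
Z_3 = -2*Z_2 + Z_1 - 3  [with Z_2=1, Z_1=-2]  = -7
Z_5 = Z_3 + Z_2 - Z_4  [with Z_3=-7, Z_2=1, Z_4=1]  = -7
Z_7 = Z_1 - Z_3 + Z_5  [with Z_1=-2, Z_3=-7, Z_5=-7]  = -2
Without intervention: Z_2 = -Z_1 - 1  [with Z_1=-2]  = 1; Z_3 = -2*Z_2 + Z_1 - 3  [with Z_2=1, Z_1=-2]  = -7; Z_4 = Z_1*Z_3  [with Z_1=-2, Z_3=-7]  = 14; Z_5 = Z_3 + Z_2 - Z_4  [with Z_3=-7, Z_2=1, Z_4=14]  = -20; Z_7 = Z_1 - Z_3 + Z_5  [with Z_1=-2, Z_3=-7, Z_5=-20]  = -15.
Change = -2 − (-15) = 13.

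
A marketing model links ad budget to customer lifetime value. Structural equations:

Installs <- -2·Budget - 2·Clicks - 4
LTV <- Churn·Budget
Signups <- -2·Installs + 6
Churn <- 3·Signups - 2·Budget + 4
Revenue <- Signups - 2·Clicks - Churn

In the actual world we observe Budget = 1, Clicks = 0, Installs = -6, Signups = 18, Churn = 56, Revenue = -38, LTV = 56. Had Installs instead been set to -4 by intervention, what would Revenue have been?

-30

The intervention breaks the incoming arrows to Installs: Installs <- -2·Budget - 2·Clicks - 4 no longer applies, and Installs = -4.
Signups = -2·Installs + 6  [with Installs=-4]  = 14
Churn = 3·Signups - 2·Budget + 4  [with Signups=14, Budget=1]  = 44
Revenue = Signups - 2·Clicks - Churn  [with Signups=14, Clicks=0, Churn=44]  = -30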